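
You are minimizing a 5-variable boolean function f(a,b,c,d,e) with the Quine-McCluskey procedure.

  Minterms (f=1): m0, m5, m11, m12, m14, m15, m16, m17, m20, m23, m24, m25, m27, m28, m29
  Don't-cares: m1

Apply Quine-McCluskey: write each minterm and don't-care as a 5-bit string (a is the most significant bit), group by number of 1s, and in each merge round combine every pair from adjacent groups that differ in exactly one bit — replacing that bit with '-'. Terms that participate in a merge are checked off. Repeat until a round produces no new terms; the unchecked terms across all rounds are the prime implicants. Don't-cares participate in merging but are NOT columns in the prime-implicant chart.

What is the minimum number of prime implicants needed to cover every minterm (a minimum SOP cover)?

8

[col 0] 00000*, 00001*, 00101*, 01011*, 01100*, 01110*, 01111*, 10000*, 10001*, 10100*, 10111, 11000*, 11001*, 11011*, 11100*, 11101*
[col 1] -0000*, -0001*, -1011, -1100, 00-01, 0000-*, 01-11, 011-0, 0111-, 1-000*, 1-001*, 1-100*, 10-00*, 1000-*, 11-00*, 11-01*, 110-1, 1100-*, 1110-*
[col 2] -000-, 1--00, 1-00-, 11-0-
Prime implicants: -000-, -1011, -1100, 00-01, 01-11, 011-0, 0111-, 1--00, 1-00-, 10111, 11-0-, 110-1
PI chart (minterm → PIs covering it):
  0 | -000-  (sole → essential)
  5 | 00-01  (sole → essential)
  11 | -1011,01-11
  12 | -1100,011-0
  14 | 011-0,0111-
  15 | 01-11,0111-
  16 | -000-,1--00,1-00-
  17 | -000-,1-00-
  20 | 1--00  (sole → essential)
  23 | 10111  (sole → essential)
  24 | 1--00,1-00-,11-0-
  25 | 1-00-,11-0-,110-1
  27 | -1011,110-1
  28 | -1100,1--00,11-0-
  29 | 11-0-  (sole → essential)
Essential prime implicants: -000-, 00-01, 1--00, 10111, 11-0-
Petrick residual → -1011, -1100, 0111-
Minimum SOP uses 8 PIs: b'c'd' + bc'de + bcd'e' + a'b'd'e + a'bcd + ad'e' + ab'cde + abd'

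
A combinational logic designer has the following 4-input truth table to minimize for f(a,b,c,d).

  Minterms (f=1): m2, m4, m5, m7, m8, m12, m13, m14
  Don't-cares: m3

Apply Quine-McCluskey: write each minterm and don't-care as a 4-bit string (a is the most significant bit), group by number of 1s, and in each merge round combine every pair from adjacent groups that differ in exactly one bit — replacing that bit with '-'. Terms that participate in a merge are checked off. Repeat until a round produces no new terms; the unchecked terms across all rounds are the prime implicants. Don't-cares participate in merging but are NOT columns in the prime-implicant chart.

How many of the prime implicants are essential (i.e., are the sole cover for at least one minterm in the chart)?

[col 0] 0010*, 0011*, 0100*, 0101*, 0111*, 1000*, 1100*, 1101*, 1110*
[col 1] -100*, -101*, 0-11, 001-, 01-1, 010-*, 1-00, 11-0, 110-*
[col 2] -10-
Prime implicants: -10-, 0-11, 001-, 01-1, 1-00, 11-0
PI chart (minterm → PIs covering it):
  2 | 001-  (sole → essential)
  4 | -10-  (sole → essential)
  5 | -10-,01-1
  7 | 0-11,01-1
  8 | 1-00  (sole → essential)
  12 | -10-,1-00,11-0
  13 | -10-  (sole → essential)
  14 | 11-0  (sole → essential)
Essential prime implicants: -10-, 001-, 1-00, 11-0

4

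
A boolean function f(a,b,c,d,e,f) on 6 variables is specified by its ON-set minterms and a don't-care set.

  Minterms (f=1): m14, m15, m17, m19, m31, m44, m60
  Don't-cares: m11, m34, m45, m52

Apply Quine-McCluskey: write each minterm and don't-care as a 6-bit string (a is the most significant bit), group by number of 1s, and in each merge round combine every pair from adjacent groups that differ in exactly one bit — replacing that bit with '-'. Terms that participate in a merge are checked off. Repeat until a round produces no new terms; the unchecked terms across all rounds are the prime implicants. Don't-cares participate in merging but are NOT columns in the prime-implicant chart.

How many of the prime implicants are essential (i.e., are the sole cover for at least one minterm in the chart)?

size-2^0 implicants → 001011(✓)  001110(✓)  001111(✓)  010001(✓)  010011(✓)  011111(✓)  100010  101100(✓)  101101(✓)  110100(✓)  111100(✓)
size-2^1 implicants → 0-1111  001-11  00111-  0100-1  1-1100  10110-  11-100
Unchecked terms (primes): 0-1111, 001-11, 00111-, 0100-1, 1-1100, 100010, 10110-, 11-100
Minterm coverage:
  m14 ⊆ 00111- [E]
  m15 ⊆ 0-1111,001-11,00111-
  m17 ⊆ 0100-1 [E]
  m19 ⊆ 0100-1 [E]
  m31 ⊆ 0-1111 [E]
  m44 ⊆ 1-1100,10110-
  m60 ⊆ 1-1100,11-100
E = {0-1111, 00111-, 0100-1}

3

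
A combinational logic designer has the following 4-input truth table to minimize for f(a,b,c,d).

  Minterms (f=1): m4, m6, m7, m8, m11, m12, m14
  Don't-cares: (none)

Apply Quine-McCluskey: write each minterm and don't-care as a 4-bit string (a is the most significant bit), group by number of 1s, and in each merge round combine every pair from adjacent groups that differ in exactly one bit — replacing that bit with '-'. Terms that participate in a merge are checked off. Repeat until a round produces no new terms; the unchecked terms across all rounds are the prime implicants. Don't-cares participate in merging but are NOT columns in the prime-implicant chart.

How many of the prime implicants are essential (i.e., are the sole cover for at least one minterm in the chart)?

[col 0] 0100*, 0110*, 0111*, 1000*, 1011, 1100*, 1110*
[col 1] -100*, -110*, 01-0*, 011-, 1-00, 11-0*
[col 2] -1-0
Prime implicants: -1-0, 011-, 1-00, 1011
PI chart (minterm → PIs covering it):
  4 | -1-0  (sole → essential)
  6 | -1-0,011-
  7 | 011-  (sole → essential)
  8 | 1-00  (sole → essential)
  11 | 1011  (sole → essential)
  12 | -1-0,1-00
  14 | -1-0  (sole → essential)
Essential prime implicants: -1-0, 011-, 1-00, 1011

4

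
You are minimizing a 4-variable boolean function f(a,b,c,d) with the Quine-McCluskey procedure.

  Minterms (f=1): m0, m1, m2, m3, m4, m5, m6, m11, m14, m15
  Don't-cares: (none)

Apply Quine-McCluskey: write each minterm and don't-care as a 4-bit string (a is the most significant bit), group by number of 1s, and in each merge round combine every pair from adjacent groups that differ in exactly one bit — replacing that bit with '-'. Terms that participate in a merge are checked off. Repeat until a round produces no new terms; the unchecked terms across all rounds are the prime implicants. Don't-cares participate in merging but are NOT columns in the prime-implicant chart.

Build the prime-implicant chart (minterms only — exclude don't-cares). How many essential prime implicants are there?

size-2^0 implicants → 0000(✓)  0001(✓)  0010(✓)  0011(✓)  0100(✓)  0101(✓)  0110(✓)  1011(✓)  1110(✓)  1111(✓)
size-2^1 implicants → -011  -110  0-00(✓)  0-01(✓)  0-10(✓)  00-0(✓)  00-1(✓)  000-(✓)  001-(✓)  01-0(✓)  010-(✓)  1-11  111-
size-2^2 implicants → 0--0  0-0-  00--
Unchecked terms (primes): -011, -110, 0--0, 0-0-, 00--, 1-11, 111-
Minterm coverage:
  m0 ⊆ 0--0,0-0-,00--
  m1 ⊆ 0-0-,00--
  m2 ⊆ 0--0,00--
  m3 ⊆ -011,00--
  m4 ⊆ 0--0,0-0-
  m5 ⊆ 0-0- [E]
  m6 ⊆ -110,0--0
  m11 ⊆ -011,1-11
  m14 ⊆ -110,111-
  m15 ⊆ 1-11,111-
E = {0-0-}

1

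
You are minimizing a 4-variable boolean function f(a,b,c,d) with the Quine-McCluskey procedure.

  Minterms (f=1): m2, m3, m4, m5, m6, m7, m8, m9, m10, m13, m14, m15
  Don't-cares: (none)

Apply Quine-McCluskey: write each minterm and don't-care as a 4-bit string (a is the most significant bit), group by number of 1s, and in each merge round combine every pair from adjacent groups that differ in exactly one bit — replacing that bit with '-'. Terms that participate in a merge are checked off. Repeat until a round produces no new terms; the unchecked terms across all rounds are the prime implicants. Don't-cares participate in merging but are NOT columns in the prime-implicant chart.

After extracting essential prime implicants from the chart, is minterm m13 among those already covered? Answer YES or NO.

[col 0] 0010*, 0011*, 0100*, 0101*, 0110*, 0111*, 1000*, 1001*, 1010*, 1101*, 1110*, 1111*
[col 1] -010*, -101*, -110*, -111*, 0-10*, 0-11*, 001-*, 01-0*, 01-1*, 010-*, 011-*, 1-01, 1-10*, 10-0, 100-, 11-1*, 111-*
[col 2] --10, -1-1, -11-, 0-1-, 01--
Prime implicants: --10, -1-1, -11-, 0-1-, 01--, 1-01, 10-0, 100-
PI chart (minterm → PIs covering it):
  2 | --10,0-1-
  3 | 0-1-  (sole → essential)
  4 | 01--  (sole → essential)
  5 | -1-1,01--
  6 | --10,-11-,0-1-,01--
  7 | -1-1,-11-,0-1-,01--
  8 | 10-0,100-
  9 | 1-01,100-
  10 | --10,10-0
  13 | -1-1,1-01
  14 | --10,-11-
  15 | -1-1,-11-
Essential prime implicants: 0-1-, 01--

NO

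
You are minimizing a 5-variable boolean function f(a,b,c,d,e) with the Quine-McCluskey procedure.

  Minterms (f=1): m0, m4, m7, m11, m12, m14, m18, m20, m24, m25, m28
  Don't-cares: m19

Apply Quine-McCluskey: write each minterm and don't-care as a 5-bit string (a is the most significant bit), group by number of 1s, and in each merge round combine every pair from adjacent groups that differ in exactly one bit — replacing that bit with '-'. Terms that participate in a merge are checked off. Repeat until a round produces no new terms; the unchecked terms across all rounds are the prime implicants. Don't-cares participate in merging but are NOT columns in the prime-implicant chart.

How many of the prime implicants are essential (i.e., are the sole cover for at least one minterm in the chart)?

7

Round 0: 00000✓ 00100✓ 00111 01011 01100✓ 01110✓ 10010✓ 10011✓ 10100✓ 11000✓ 11001✓ 11100✓
Round 1: -0100✓ -1100✓ 0-100✓ 00-00 011-0 1-100✓ 1001- 11-00 1100-
Round 2: --100
PIs = {--100, 00-00, 00111, 01011, 011-0, 1001-, 11-00, 1100-}
Coverage chart:
  m0: 00-00 ←essential
  m4: --100,00-00
  m7: 00111 ←essential
  m11: 01011 ←essential
  m12: --100,011-0
  m14: 011-0 ←essential
  m18: 1001- ←essential
  m20: --100 ←essential
  m24: 11-00,1100-
  m25: 1100- ←essential
  m28: --100,11-00
Essential: --100, 00-00, 00111, 01011, 011-0, 1001-, 1100-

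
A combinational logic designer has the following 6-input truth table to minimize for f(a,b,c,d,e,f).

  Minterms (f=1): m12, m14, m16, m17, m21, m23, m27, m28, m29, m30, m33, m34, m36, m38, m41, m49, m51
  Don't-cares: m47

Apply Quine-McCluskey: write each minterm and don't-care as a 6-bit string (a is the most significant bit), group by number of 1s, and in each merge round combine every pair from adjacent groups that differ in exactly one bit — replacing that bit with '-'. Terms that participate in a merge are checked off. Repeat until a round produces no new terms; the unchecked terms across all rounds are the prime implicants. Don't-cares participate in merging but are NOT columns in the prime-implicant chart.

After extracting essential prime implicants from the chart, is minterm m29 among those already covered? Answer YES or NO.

NO

[col 0] 001100*, 001110*, 010000*, 010001*, 010101*, 010111*, 011011, 011100*, 011101*, 011110*, 100001*, 100010*, 100100*, 100110*, 101001*, 101111, 110001*, 110011*
[col 1] -10001, 0-1100*, 0-1110*, 0011-0*, 01-101, 010-01, 01000-, 0101-1, 0111-0*, 01110-, 1-0001, 10-001, 100-10, 1001-0, 1100-1
[col 2] 0-11-0
Prime implicants: -10001, 0-11-0, 01-101, 010-01, 01000-, 0101-1, 011011, 01110-, 1-0001, 10-001, 100-10, 1001-0, 101111, 1100-1
PI chart (minterm → PIs covering it):
  12 | 0-11-0  (sole → essential)
  14 | 0-11-0  (sole → essential)
  16 | 01000-  (sole → essential)
  17 | -10001,010-01,01000-
  21 | 01-101,010-01,0101-1
  23 | 0101-1  (sole → essential)
  27 | 011011  (sole → essential)
  28 | 0-11-0,01110-
  29 | 01-101,01110-
  30 | 0-11-0  (sole → essential)
  33 | 1-0001,10-001
  34 | 100-10  (sole → essential)
  36 | 1001-0  (sole → essential)
  38 | 100-10,1001-0
  41 | 10-001  (sole → essential)
  49 | -10001,1-0001,1100-1
  51 | 1100-1  (sole → essential)
Essential prime implicants: 0-11-0, 01000-, 0101-1, 011011, 10-001, 100-10, 1001-0, 1100-1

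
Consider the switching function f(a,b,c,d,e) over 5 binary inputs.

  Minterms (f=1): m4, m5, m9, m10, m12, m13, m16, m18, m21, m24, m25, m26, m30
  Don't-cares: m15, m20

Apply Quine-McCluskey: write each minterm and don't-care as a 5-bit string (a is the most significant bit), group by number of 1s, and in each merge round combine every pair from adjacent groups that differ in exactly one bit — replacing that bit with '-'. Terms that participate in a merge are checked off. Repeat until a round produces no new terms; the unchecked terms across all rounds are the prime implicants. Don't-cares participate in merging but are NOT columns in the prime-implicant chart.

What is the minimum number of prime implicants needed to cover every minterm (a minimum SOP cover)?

[col 0] 00100*, 00101*, 01001*, 01010*, 01100*, 01101*, 01111*, 10000*, 10010*, 10100*, 10101*, 11000*, 11001*, 11010*, 11110*
[col 1] -0100*, -0101*, -1001, -1010, 0-100*, 0-101*, 0010-*, 01-01, 011-1, 0110-*, 1-000*, 1-010*, 10-00, 100-0*, 1010-*, 11-10, 110-0*, 1100-
[col 2] -010-, 0-10-, 1-0-0
Prime implicants: -010-, -1001, -1010, 0-10-, 01-01, 011-1, 1-0-0, 10-00, 11-10, 1100-
PI chart (minterm → PIs covering it):
  4 | -010-,0-10-
  5 | -010-,0-10-
  9 | -1001,01-01
  10 | -1010  (sole → essential)
  12 | 0-10-  (sole → essential)
  13 | 0-10-,01-01,011-1
  16 | 1-0-0,10-00
  18 | 1-0-0  (sole → essential)
  21 | -010-  (sole → essential)
  24 | 1-0-0,1100-
  25 | -1001,1100-
  26 | -1010,1-0-0,11-10
  30 | 11-10  (sole → essential)
Essential prime implicants: -010-, -1010, 0-10-, 1-0-0, 11-10
Petrick residual → -1001
Minimum SOP uses 6 PIs: b'cd' + bc'd'e + bc'de' + a'cd' + ac'e' + abde'

6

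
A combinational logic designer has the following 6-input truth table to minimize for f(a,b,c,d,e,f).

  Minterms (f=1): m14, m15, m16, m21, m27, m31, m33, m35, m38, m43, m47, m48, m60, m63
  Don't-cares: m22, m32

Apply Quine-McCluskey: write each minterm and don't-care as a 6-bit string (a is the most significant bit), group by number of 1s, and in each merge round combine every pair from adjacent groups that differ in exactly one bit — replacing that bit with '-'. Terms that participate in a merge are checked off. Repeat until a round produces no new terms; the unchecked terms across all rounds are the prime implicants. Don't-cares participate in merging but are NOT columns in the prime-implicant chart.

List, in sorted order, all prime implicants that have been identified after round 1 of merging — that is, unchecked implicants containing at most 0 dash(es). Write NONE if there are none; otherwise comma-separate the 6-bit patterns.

010101, 010110, 100110, 111100

[col 0] 001110*, 001111*, 010000*, 010101, 010110, 011011*, 011111*, 100000*, 100001*, 100011*, 100110, 101011*, 101111*, 110000*, 111100, 111111*
[col 1] -01111*, -10000, -11111*, 0-1111*, 00111-, 011-11, 1-0000, 1-1111*, 10-011, 1000-1, 10000-, 101-11
[col 2] --1111
Prime implicants: --1111, -10000, 00111-, 010101, 010110, 011-11, 1-0000, 10-011, 1000-1, 10000-, 100110, 101-11, 111100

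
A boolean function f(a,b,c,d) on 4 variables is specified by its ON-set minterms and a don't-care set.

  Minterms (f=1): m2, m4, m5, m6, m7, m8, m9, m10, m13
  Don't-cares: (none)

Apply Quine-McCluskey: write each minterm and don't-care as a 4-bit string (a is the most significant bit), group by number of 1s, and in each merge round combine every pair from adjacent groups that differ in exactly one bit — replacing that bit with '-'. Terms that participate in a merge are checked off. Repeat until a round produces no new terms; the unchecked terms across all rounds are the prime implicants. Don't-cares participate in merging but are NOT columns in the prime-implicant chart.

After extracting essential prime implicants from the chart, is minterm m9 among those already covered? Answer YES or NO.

NO

Round 0: 0010✓ 0100✓ 0101✓ 0110✓ 0111✓ 1000✓ 1001✓ 1010✓ 1101✓
Round 1: -010 -101 0-10 01-0✓ 01-1✓ 010-✓ 011-✓ 1-01 10-0 100-
Round 2: 01--
PIs = {-010, -101, 0-10, 01--, 1-01, 10-0, 100-}
Coverage chart:
  m2: -010,0-10
  m4: 01-- ←essential
  m5: -101,01--
  m6: 0-10,01--
  m7: 01-- ←essential
  m8: 10-0,100-
  m9: 1-01,100-
  m10: -010,10-0
  m13: -101,1-01
Essential: 01--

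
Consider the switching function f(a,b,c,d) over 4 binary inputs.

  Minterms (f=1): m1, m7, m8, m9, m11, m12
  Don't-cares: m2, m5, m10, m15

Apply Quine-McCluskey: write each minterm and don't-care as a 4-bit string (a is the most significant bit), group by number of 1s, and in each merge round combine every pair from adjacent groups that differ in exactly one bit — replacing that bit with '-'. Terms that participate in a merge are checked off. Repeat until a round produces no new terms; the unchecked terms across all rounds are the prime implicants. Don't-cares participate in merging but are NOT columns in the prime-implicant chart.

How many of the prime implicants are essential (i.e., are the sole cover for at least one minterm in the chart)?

[col 0] 0001*, 0010*, 0101*, 0111*, 1000*, 1001*, 1010*, 1011*, 1100*, 1111*
[col 1] -001, -010, -111, 0-01, 01-1, 1-00, 1-11, 10-0*, 10-1*, 100-*, 101-*
[col 2] 10--
Prime implicants: -001, -010, -111, 0-01, 01-1, 1-00, 1-11, 10--
PI chart (minterm → PIs covering it):
  1 | -001,0-01
  7 | -111,01-1
  8 | 1-00,10--
  9 | -001,10--
  11 | 1-11,10--
  12 | 1-00  (sole → essential)
Essential prime implicants: 1-00

1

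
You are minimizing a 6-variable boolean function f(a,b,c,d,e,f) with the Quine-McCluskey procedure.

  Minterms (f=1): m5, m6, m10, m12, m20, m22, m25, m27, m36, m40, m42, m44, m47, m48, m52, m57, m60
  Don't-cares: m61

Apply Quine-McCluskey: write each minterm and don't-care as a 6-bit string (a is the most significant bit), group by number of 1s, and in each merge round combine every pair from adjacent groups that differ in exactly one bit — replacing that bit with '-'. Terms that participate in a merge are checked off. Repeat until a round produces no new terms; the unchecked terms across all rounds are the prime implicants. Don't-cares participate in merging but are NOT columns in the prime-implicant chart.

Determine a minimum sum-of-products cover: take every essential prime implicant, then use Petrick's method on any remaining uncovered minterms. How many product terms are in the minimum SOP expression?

Round 0: 000101 000110✓ 001010✓ 001100✓ 010100✓ 010110✓ 011001✓ 011011✓ 100100✓ 101000✓ 101010✓ 101100✓ 101111 110000✓ 110100✓ 111001✓ 111100✓ 111101✓
Round 1: -01010 -01100 -10100 -11001 0-0110 0101-0 0110-1 1-0100✓ 1-1100✓ 10-100✓ 101-00 1010-0 11-100✓ 110-00 111-01 11110-
Round 2: 1--100
PIs = {-01010, -01100, -10100, -11001, 0-0110, 000101, 0101-0, 0110-1, 1--100, 101-00, 1010-0, 101111, 110-00, 111-01, 11110-}
Coverage chart:
  m5: 000101 ←essential
  m6: 0-0110 ←essential
  m10: -01010 ←essential
  m12: -01100 ←essential
  m20: -10100,0101-0
  m22: 0-0110,0101-0
  m25: -11001,0110-1
  m27: 0110-1 ←essential
  m36: 1--100 ←essential
  m40: 101-00,1010-0
  m42: -01010,1010-0
  m44: -01100,1--100,101-00
  m47: 101111 ←essential
  m48: 110-00 ←essential
  m52: -10100,1--100,110-00
  m57: -11001,111-01
  m60: 1--100,11110-
Essential: -01010, -01100, 0-0110, 000101, 0110-1, 1--100, 101111, 110-00
Petrick residual → -10100, -11001, 101-00
Min cover (11 terms): b'cd'ef' + b'cde'f' + bc'de'f' + bcd'e'f + a'c'def' + a'b'c'de'f + a'bcd'f + ade'f' + ab'ce'f' + ab'cdef + abc'e'f'

11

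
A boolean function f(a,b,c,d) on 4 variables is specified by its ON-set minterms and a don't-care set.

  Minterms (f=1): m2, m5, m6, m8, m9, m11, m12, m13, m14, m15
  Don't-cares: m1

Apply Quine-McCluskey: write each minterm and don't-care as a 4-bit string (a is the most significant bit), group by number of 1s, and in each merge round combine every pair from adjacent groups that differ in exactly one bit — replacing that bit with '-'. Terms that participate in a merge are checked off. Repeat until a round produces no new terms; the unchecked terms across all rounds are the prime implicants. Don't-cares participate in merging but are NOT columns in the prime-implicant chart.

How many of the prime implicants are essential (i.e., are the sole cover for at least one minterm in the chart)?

[col 0] 0001*, 0010*, 0101*, 0110*, 1000*, 1001*, 1011*, 1100*, 1101*, 1110*, 1111*
[col 1] -001*, -101*, -110, 0-01*, 0-10, 1-00*, 1-01*, 1-11*, 10-1*, 100-*, 11-0*, 11-1*, 110-*, 111-*
[col 2] --01, 1--1, 1-0-, 11--
Prime implicants: --01, -110, 0-10, 1--1, 1-0-, 11--
PI chart (minterm → PIs covering it):
  2 | 0-10  (sole → essential)
  5 | --01  (sole → essential)
  6 | -110,0-10
  8 | 1-0-  (sole → essential)
  9 | --01,1--1,1-0-
  11 | 1--1  (sole → essential)
  12 | 1-0-,11--
  13 | --01,1--1,1-0-,11--
  14 | -110,11--
  15 | 1--1,11--
Essential prime implicants: --01, 0-10, 1--1, 1-0-

4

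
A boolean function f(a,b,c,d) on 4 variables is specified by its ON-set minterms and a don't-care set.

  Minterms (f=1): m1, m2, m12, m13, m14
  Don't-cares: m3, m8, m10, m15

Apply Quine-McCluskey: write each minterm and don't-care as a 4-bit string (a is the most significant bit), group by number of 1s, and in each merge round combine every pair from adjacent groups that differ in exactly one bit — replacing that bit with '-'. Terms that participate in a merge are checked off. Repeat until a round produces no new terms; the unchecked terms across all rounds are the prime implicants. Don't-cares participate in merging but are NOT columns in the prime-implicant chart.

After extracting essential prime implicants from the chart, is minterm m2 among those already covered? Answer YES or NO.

Round 0: 0001✓ 0010✓ 0011✓ 1000✓ 1010✓ 1100✓ 1101✓ 1110✓ 1111✓
Round 1: -010 00-1 001- 1-00✓ 1-10✓ 10-0✓ 11-0✓ 11-1✓ 110-✓ 111-✓
Round 2: 1--0 11--
PIs = {-010, 00-1, 001-, 1--0, 11--}
Coverage chart:
  m1: 00-1 ←essential
  m2: -010,001-
  m12: 1--0,11--
  m13: 11-- ←essential
  m14: 1--0,11--
Essential: 00-1, 11--

NO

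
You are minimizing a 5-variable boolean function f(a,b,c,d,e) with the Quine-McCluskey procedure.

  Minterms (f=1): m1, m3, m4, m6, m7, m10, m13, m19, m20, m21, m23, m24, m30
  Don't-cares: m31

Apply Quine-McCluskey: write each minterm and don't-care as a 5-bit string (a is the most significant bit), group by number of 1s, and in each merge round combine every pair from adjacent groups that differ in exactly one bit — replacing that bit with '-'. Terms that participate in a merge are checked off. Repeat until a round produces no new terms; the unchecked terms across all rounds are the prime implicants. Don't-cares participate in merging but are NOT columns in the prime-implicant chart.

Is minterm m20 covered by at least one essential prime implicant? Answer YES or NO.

NO

[col 0] 00001*, 00011*, 00100*, 00110*, 00111*, 01010, 01101, 10011*, 10100*, 10101*, 10111*, 11000, 11110*, 11111*
[col 1] -0011*, -0100, -0111*, 00-11*, 000-1, 001-0, 0011-, 1-111, 10-11*, 101-1, 1010-, 1111-
[col 2] -0-11
Prime implicants: -0-11, -0100, 000-1, 001-0, 0011-, 01010, 01101, 1-111, 101-1, 1010-, 11000, 1111-
PI chart (minterm → PIs covering it):
  1 | 000-1  (sole → essential)
  3 | -0-11,000-1
  4 | -0100,001-0
  6 | 001-0,0011-
  7 | -0-11,0011-
  10 | 01010  (sole → essential)
  13 | 01101  (sole → essential)
  19 | -0-11  (sole → essential)
  20 | -0100,1010-
  21 | 101-1,1010-
  23 | -0-11,1-111,101-1
  24 | 11000  (sole → essential)
  30 | 1111-  (sole → essential)
Essential prime implicants: -0-11, 000-1, 01010, 01101, 11000, 1111-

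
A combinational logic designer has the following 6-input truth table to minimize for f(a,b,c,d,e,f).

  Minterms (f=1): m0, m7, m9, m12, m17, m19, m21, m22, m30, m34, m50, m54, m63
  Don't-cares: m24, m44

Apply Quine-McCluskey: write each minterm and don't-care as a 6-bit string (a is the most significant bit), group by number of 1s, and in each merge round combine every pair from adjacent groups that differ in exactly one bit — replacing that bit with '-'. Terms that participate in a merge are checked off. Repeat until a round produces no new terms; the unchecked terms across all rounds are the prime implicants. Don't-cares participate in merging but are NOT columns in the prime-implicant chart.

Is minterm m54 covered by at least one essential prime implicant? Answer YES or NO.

NO

Round 0: 000000 000111 001001 001100✓ 010001✓ 010011✓ 010101✓ 010110✓ 011000 011110✓ 100010✓ 101100✓ 110010✓ 110110✓ 111111
Round 1: -01100 -10110 01-110 010-01 0100-1 1-0010 110-10
PIs = {-01100, -10110, 000000, 000111, 001001, 01-110, 010-01, 0100-1, 011000, 1-0010, 110-10, 111111}
Coverage chart:
  m0: 000000 ←essential
  m7: 000111 ←essential
  m9: 001001 ←essential
  m12: -01100 ←essential
  m17: 010-01,0100-1
  m19: 0100-1 ←essential
  m21: 010-01 ←essential
  m22: -10110,01-110
  m30: 01-110 ←essential
  m34: 1-0010 ←essential
  m50: 1-0010,110-10
  m54: -10110,110-10
  m63: 111111 ←essential
Essential: -01100, 000000, 000111, 001001, 01-110, 010-01, 0100-1, 1-0010, 111111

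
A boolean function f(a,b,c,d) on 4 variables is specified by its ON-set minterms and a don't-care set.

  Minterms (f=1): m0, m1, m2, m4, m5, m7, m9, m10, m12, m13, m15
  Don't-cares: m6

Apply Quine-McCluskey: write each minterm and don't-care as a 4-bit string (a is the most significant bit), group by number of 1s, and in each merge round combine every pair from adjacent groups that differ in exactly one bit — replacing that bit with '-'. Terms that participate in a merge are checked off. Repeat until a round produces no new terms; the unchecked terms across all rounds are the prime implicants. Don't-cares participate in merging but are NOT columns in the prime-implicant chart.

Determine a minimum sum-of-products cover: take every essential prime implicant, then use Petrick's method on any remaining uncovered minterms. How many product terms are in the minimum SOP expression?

size-2^0 implicants → 0000(✓)  0001(✓)  0010(✓)  0100(✓)  0101(✓)  0110(✓)  0111(✓)  1001(✓)  1010(✓)  1100(✓)  1101(✓)  1111(✓)
size-2^1 implicants → -001(✓)  -010  -100(✓)  -101(✓)  -111(✓)  0-00(✓)  0-01(✓)  0-10(✓)  00-0(✓)  000-(✓)  01-0(✓)  01-1(✓)  010-(✓)  011-(✓)  1-01(✓)  11-1(✓)  110-(✓)
size-2^2 implicants → --01  -1-1  -10-  0--0  0-0-  01--
Unchecked terms (primes): --01, -010, -1-1, -10-, 0--0, 0-0-, 01--
Minterm coverage:
  m0 ⊆ 0--0,0-0-
  m1 ⊆ --01,0-0-
  m2 ⊆ -010,0--0
  m4 ⊆ -10-,0--0,0-0-,01--
  m5 ⊆ --01,-1-1,-10-,0-0-,01--
  m7 ⊆ -1-1,01--
  m9 ⊆ --01 [E]
  m10 ⊆ -010 [E]
  m12 ⊆ -10- [E]
  m13 ⊆ --01,-1-1,-10-
  m15 ⊆ -1-1 [E]
E = {--01, -010, -1-1, -10-}
Petrick residual → 0--0
Cover = c'd + b'cd' + bd + bc' + a'd'  |cover|=5

5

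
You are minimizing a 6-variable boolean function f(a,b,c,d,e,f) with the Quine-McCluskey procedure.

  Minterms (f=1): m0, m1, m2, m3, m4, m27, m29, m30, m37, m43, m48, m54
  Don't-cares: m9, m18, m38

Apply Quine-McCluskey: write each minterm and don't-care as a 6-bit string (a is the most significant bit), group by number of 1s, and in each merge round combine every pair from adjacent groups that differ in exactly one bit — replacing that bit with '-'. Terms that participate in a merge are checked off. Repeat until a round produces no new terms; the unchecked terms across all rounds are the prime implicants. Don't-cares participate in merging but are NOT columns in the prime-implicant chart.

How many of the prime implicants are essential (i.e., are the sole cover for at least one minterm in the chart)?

Round 0: 000000✓ 000001✓ 000010✓ 000011✓ 000100✓ 001001✓ 010010✓ 011011 011101 011110 100101 100110✓ 101011 110000 110110✓
Round 1: 0-0010 00-001 000-00 0000-0✓ 0000-1✓ 00000-✓ 00001-✓ 1-0110
Round 2: 0000--
PIs = {0-0010, 00-001, 000-00, 0000--, 011011, 011101, 011110, 1-0110, 100101, 101011, 110000}
Coverage chart:
  m0: 000-00,0000--
  m1: 00-001,0000--
  m2: 0-0010,0000--
  m3: 0000-- ←essential
  m4: 000-00 ←essential
  m27: 011011 ←essential
  m29: 011101 ←essential
  m30: 011110 ←essential
  m37: 100101 ←essential
  m43: 101011 ←essential
  m48: 110000 ←essential
  m54: 1-0110 ←essential
Essential: 000-00, 0000--, 011011, 011101, 011110, 1-0110, 100101, 101011, 110000

9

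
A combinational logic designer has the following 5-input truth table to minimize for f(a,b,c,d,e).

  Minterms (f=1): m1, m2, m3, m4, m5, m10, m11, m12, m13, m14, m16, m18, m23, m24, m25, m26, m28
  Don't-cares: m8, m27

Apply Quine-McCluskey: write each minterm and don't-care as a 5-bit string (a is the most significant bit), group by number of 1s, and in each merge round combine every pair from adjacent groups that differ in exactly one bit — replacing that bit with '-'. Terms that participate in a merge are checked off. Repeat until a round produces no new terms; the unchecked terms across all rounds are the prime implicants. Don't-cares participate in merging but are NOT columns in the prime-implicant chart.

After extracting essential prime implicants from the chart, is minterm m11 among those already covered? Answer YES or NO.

[col 0] 00001*, 00010*, 00011*, 00100*, 00101*, 01000*, 01010*, 01011*, 01100*, 01101*, 01110*, 10000*, 10010*, 10111, 11000*, 11001*, 11010*, 11011*, 11100*
[col 1] -0010*, -1000*, -1010*, -1011*, -1100*, 0-010*, 0-011*, 0-100*, 0-101*, 00-01, 000-1, 0001-*, 0010-*, 01-00*, 01-10*, 010-0*, 0101-*, 011-0*, 0110-*, 1-000*, 1-010*, 100-0*, 11-00*, 110-0*, 110-1*, 1100-*, 1101-*
[col 2] --010, -1-00, -10-0, -101-, 0-01-, 0-10-, 01--0, 1-0-0, 110--
Prime implicants: --010, -1-00, -10-0, -101-, 0-01-, 0-10-, 00-01, 000-1, 01--0, 1-0-0, 10111, 110--
PI chart (minterm → PIs covering it):
  1 | 00-01,000-1
  2 | --010,0-01-
  3 | 0-01-,000-1
  4 | 0-10-  (sole → essential)
  5 | 0-10-,00-01
  10 | --010,-10-0,-101-,0-01-,01--0
  11 | -101-,0-01-
  12 | -1-00,0-10-,01--0
  13 | 0-10-  (sole → essential)
  14 | 01--0  (sole → essential)
  16 | 1-0-0  (sole → essential)
  18 | --010,1-0-0
  23 | 10111  (sole → essential)
  24 | -1-00,-10-0,1-0-0,110--
  25 | 110--  (sole → essential)
  26 | --010,-10-0,-101-,1-0-0,110--
  28 | -1-00  (sole → essential)
Essential prime implicants: -1-00, 0-10-, 01--0, 1-0-0, 10111, 110--

NO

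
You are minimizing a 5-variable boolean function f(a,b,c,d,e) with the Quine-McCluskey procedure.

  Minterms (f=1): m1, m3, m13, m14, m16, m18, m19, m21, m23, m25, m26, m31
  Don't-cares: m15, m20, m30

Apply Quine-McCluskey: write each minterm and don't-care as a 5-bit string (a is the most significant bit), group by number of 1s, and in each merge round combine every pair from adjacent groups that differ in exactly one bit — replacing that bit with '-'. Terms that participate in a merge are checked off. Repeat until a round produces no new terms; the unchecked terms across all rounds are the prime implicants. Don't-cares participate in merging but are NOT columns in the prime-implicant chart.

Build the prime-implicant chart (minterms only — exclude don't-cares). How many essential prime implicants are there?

4

size-2^0 implicants → 00001(✓)  00011(✓)  01101(✓)  01110(✓)  01111(✓)  10000(✓)  10010(✓)  10011(✓)  10100(✓)  10101(✓)  10111(✓)  11001  11010(✓)  11110(✓)  11111(✓)
size-2^1 implicants → -0011  -1110(✓)  -1111(✓)  000-1  011-1  0111-(✓)  1-010  1-111  10-00  10-11  100-0  1001-  101-1  1010-  11-10  1111-(✓)
size-2^2 implicants → -111-
Unchecked terms (primes): -0011, -111-, 000-1, 011-1, 1-010, 1-111, 10-00, 10-11, 100-0, 1001-, 101-1, 1010-, 11-10, 11001
Minterm coverage:
  m1 ⊆ 000-1 [E]
  m3 ⊆ -0011,000-1
  m13 ⊆ 011-1 [E]
  m14 ⊆ -111- [E]
  m16 ⊆ 10-00,100-0
  m18 ⊆ 1-010,100-0,1001-
  m19 ⊆ -0011,10-11,1001-
  m21 ⊆ 101-1,1010-
  m23 ⊆ 1-111,10-11,101-1
  m25 ⊆ 11001 [E]
  m26 ⊆ 1-010,11-10
  m31 ⊆ -111-,1-111
E = {-111-, 000-1, 011-1, 11001}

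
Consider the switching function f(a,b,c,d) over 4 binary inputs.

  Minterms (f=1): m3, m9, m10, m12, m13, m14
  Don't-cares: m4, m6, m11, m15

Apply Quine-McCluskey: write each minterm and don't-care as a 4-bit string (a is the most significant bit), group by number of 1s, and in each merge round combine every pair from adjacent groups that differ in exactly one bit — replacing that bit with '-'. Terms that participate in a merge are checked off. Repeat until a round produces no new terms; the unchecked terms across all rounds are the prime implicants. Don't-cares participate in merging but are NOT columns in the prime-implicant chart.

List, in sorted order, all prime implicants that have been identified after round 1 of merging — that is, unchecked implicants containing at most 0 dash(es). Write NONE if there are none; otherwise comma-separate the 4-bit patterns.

NONE

[col 0] 0011*, 0100*, 0110*, 1001*, 1010*, 1011*, 1100*, 1101*, 1110*, 1111*
[col 1] -011, -100*, -110*, 01-0*, 1-01*, 1-10*, 1-11*, 10-1*, 101-*, 11-0*, 11-1*, 110-*, 111-*
[col 2] -1-0, 1--1, 1-1-, 11--
Prime implicants: -011, -1-0, 1--1, 1-1-, 11--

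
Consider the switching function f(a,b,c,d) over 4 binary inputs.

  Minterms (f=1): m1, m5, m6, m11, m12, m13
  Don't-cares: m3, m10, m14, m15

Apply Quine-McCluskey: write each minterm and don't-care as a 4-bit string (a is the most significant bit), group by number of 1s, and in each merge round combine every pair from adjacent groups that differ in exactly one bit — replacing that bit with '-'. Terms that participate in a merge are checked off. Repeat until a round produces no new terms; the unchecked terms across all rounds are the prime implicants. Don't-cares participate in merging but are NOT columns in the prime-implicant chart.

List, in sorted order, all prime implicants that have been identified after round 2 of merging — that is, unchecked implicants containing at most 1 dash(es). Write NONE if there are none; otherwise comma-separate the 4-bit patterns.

[col 0] 0001*, 0011*, 0101*, 0110*, 1010*, 1011*, 1100*, 1101*, 1110*, 1111*
[col 1] -011, -101, -110, 0-01, 00-1, 1-10*, 1-11*, 101-*, 11-0*, 11-1*, 110-*, 111-*
[col 2] 1-1-, 11--
Prime implicants: -011, -101, -110, 0-01, 00-1, 1-1-, 11--

-011, -101, -110, 0-01, 00-1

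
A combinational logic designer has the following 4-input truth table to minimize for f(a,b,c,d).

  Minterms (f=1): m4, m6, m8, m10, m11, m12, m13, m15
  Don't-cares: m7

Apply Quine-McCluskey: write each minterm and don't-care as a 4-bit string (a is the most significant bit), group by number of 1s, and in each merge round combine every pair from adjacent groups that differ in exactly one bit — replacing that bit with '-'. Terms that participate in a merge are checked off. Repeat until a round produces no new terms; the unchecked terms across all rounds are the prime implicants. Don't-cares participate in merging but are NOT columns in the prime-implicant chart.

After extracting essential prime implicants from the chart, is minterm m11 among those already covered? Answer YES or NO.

[col 0] 0100*, 0110*, 0111*, 1000*, 1010*, 1011*, 1100*, 1101*, 1111*
[col 1] -100, -111, 01-0, 011-, 1-00, 1-11, 10-0, 101-, 11-1, 110-
Prime implicants: -100, -111, 01-0, 011-, 1-00, 1-11, 10-0, 101-, 11-1, 110-
PI chart (minterm → PIs covering it):
  4 | -100,01-0
  6 | 01-0,011-
  8 | 1-00,10-0
  10 | 10-0,101-
  11 | 1-11,101-
  12 | -100,1-00,110-
  13 | 11-1,110-
  15 | -111,1-11,11-1
(no essential prime implicants)

NO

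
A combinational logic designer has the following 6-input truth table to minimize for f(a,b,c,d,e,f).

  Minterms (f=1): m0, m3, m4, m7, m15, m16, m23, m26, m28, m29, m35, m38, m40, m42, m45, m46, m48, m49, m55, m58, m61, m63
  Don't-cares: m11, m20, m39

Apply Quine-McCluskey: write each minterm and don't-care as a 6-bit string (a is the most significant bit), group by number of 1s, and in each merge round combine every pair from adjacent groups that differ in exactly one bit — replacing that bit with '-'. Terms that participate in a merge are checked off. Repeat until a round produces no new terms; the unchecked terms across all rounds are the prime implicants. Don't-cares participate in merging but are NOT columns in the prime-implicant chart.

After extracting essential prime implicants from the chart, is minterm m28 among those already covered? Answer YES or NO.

Round 0: 000000✓ 000011✓ 000100✓ 000111✓ 001011✓ 001111✓ 010000✓ 010100✓ 010111✓ 011010✓ 011100✓ 011101✓ 100011✓ 100110✓ 100111✓ 101000✓ 101010✓ 101101✓ 101110✓ 110000✓ 110001✓ 110111✓ 111010✓ 111101✓ 111111✓
Round 1: -00011✓ -00111✓ -10000 -10111✓ -11010 -11101 0-0000✓ 0-0100✓ 0-0111✓ 00-011✓ 00-111✓ 000-00✓ 000-11✓ 001-11✓ 01-100 010-00✓ 01110- 1-0111✓ 1-1010 1-1101 10-110 100-11✓ 10011- 101-10 1010-0 11-111 11000- 1111-1
Round 2: --0111 -00-11 0-0-00 00--11
PIs = {--0111, -00-11, -10000, -11010, -11101, 0-0-00, 00--11, 01-100, 01110-, 1-1010, 1-1101, 10-110, 10011-, 101-10, 1010-0, 11-111, 11000-, 1111-1}
Coverage chart:
  m0: 0-0-00 ←essential
  m3: -00-11,00--11
  m4: 0-0-00 ←essential
  m7: --0111,-00-11,00--11
  m15: 00--11 ←essential
  m16: -10000,0-0-00
  m23: --0111 ←essential
  m26: -11010 ←essential
  m28: 01-100,01110-
  m29: -11101,01110-
  m35: -00-11 ←essential
  m38: 10-110,10011-
  m40: 1010-0 ←essential
  m42: 1-1010,101-10,1010-0
  m45: 1-1101 ←essential
  m46: 10-110,101-10
  m48: -10000,11000-
  m49: 11000- ←essential
  m55: --0111,11-111
  m58: -11010,1-1010
  m61: -11101,1-1101,1111-1
  m63: 11-111,1111-1
Essential: --0111, -00-11, -11010, 0-0-00, 00--11, 1-1101, 1010-0, 11000-

NO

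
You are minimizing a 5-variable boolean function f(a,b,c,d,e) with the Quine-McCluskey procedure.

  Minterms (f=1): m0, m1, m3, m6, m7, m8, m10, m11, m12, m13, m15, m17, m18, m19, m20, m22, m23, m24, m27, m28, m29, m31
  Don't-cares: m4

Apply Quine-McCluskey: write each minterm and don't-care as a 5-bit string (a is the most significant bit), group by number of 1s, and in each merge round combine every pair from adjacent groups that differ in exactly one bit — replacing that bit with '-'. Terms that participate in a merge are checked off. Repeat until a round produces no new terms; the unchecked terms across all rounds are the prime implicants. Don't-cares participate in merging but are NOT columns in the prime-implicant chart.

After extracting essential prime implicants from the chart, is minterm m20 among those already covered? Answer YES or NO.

NO

size-2^0 implicants → 00000(✓)  00001(✓)  00011(✓)  00100(✓)  00110(✓)  00111(✓)  01000(✓)  01010(✓)  01011(✓)  01100(✓)  01101(✓)  01111(✓)  10001(✓)  10010(✓)  10011(✓)  10100(✓)  10110(✓)  10111(✓)  11000(✓)  11011(✓)  11100(✓)  11101(✓)  11111(✓)
size-2^1 implicants → -0001(✓)  -0011(✓)  -0100(✓)  -0110(✓)  -0111(✓)  -1000(✓)  -1011(✓)  -1100(✓)  -1101(✓)  -1111(✓)  0-000(✓)  0-011(✓)  0-100(✓)  0-111(✓)  00-00(✓)  00-11(✓)  000-1(✓)  0000-  001-0(✓)  0011-(✓)  01-00(✓)  01-11(✓)  010-0  0101-  011-1(✓)  0110-(✓)  1-011(✓)  1-100(✓)  1-111(✓)  10-10(✓)  10-11(✓)  100-1(✓)  1001-(✓)  101-0(✓)  1011-(✓)  11-00(✓)  11-11(✓)  111-1(✓)  1110-(✓)
size-2^2 implicants → --011(✓)  --100  --111(✓)  -0-11(✓)  -00-1  -01-0  -011-  -1-00  -1-11(✓)  -11-1  -110-  0--00  0--11(✓)  1--11(✓)  10-1-
size-2^3 implicants → ---11
Unchecked terms (primes): ---11, --100, -00-1, -01-0, -011-, -1-00, -11-1, -110-, 0--00, 0000-, 010-0, 0101-, 10-1-
Minterm coverage:
  m0 ⊆ 0--00,0000-
  m1 ⊆ -00-1,0000-
  m3 ⊆ ---11,-00-1
  m6 ⊆ -01-0,-011-
  m7 ⊆ ---11,-011-
  m8 ⊆ -1-00,0--00,010-0
  m10 ⊆ 010-0,0101-
  m11 ⊆ ---11,0101-
  m12 ⊆ --100,-1-00,-110-,0--00
  m13 ⊆ -11-1,-110-
  m15 ⊆ ---11,-11-1
  m17 ⊆ -00-1 [E]
  m18 ⊆ 10-1- [E]
  m19 ⊆ ---11,-00-1,10-1-
  m20 ⊆ --100,-01-0
  m22 ⊆ -01-0,-011-,10-1-
  m23 ⊆ ---11,-011-,10-1-
  m24 ⊆ -1-00 [E]
  m27 ⊆ ---11 [E]
  m28 ⊆ --100,-1-00,-110-
  m29 ⊆ -11-1,-110-
  m31 ⊆ ---11,-11-1
E = {---11, -00-1, -1-00, 10-1-}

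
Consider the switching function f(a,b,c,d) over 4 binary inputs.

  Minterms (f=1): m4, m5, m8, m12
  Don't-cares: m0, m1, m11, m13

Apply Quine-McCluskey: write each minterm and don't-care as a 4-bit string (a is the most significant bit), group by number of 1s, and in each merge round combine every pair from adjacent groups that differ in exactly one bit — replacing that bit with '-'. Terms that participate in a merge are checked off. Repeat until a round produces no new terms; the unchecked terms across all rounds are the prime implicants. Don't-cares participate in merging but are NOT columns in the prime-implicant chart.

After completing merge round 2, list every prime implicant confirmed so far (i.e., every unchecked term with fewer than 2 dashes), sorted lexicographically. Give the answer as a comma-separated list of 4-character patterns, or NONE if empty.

1011

size-2^0 implicants → 0000(✓)  0001(✓)  0100(✓)  0101(✓)  1000(✓)  1011  1100(✓)  1101(✓)
size-2^1 implicants → -000(✓)  -100(✓)  -101(✓)  0-00(✓)  0-01(✓)  000-(✓)  010-(✓)  1-00(✓)  110-(✓)
size-2^2 implicants → --00  -10-  0-0-
Unchecked terms (primes): --00, -10-, 0-0-, 1011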